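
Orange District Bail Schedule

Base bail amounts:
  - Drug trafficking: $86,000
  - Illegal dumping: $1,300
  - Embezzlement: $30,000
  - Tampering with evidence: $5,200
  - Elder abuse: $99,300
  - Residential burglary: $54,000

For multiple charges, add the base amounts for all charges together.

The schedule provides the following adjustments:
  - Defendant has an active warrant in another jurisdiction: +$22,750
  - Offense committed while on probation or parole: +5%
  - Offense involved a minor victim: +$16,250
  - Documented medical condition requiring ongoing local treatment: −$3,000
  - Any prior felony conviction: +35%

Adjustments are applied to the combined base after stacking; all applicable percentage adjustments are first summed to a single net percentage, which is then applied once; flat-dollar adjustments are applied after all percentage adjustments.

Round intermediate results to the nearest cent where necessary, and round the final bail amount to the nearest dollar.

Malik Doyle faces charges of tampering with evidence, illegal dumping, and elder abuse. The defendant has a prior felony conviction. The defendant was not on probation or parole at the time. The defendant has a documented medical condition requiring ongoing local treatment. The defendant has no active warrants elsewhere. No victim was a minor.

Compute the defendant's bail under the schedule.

Base amounts from the schedule: tampering with evidence $5,200; illegal dumping $1,300; elder abuse $99,300.
Stacking rule: sum of all bases. $5,200 + $1,300 + $99,300 = $105,800.
Any prior felony conviction (+35%): $105,800 × 1.35 = $142,830.
Documented medical condition requiring ongoing local treatment (−$3,000 flat): $142,830 − $3,000 = $139,830.

$139,830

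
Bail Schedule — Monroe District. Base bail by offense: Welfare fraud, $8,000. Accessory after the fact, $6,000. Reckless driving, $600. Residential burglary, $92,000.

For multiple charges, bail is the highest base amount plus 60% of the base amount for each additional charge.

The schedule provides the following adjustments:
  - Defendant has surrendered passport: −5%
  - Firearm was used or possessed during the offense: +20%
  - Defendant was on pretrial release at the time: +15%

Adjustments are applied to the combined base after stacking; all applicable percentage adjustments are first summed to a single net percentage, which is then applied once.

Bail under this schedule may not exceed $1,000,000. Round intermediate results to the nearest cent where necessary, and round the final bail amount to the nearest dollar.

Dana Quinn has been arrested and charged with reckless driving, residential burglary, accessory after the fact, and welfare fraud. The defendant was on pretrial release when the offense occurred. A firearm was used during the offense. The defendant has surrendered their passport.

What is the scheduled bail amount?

Base amounts from the schedule: reckless driving $600; residential burglary $92,000; accessory after the fact $6,000; welfare fraud $8,000.
Stacking rule: highest base plus 60% of each additional charge. Highest is residential burglary at $92,000. Additional: $600 × 60% = $360; $6,000 × 60% = $3,600; $8,000 × 60% = $4,800. Combined base = $92,000 + $8,760 = $100,760.
Net percentage adjustment: −5% +20% +15% = +30%. $100,760 × 1.3 = $130,988.
$130,988 is within the $1,000,000 maximum.

$130,988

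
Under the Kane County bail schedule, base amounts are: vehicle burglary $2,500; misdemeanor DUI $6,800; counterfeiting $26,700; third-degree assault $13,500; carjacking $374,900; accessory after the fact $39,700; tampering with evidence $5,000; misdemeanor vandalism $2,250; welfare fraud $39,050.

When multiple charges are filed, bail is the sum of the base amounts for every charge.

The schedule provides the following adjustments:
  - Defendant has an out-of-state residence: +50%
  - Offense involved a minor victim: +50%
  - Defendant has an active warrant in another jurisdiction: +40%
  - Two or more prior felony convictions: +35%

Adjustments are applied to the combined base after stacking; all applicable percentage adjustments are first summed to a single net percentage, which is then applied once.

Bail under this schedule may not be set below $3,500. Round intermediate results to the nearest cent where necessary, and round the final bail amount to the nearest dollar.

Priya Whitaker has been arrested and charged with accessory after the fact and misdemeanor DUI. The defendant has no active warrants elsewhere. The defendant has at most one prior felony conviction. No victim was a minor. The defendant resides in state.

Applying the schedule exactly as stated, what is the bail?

$46,500

Base amounts from the schedule: accessory after the fact $39,700; misdemeanor DUI $6,800.
Stacking rule: sum of all bases. $39,700 + $6,800 = $46,500.
No adjustment factors apply to this defendant.
$46,500 is at or above the $3,500 minimum.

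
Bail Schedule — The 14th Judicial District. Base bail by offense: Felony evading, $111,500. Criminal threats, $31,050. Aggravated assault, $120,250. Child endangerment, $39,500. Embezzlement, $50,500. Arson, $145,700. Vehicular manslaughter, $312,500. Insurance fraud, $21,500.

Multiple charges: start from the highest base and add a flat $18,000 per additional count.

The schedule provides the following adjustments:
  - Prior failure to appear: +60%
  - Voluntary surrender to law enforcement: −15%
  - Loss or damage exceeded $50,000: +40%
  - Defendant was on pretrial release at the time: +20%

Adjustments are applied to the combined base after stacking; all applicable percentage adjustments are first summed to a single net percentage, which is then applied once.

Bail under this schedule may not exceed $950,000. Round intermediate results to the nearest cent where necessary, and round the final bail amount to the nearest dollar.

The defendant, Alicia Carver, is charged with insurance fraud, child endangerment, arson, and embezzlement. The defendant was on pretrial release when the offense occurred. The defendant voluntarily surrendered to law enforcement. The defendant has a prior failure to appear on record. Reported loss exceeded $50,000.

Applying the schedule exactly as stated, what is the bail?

$409,385

Base amounts from the schedule: insurance fraud $21,500; child endangerment $39,500; arson $145,700; embezzlement $50,500.
Stacking rule: highest base plus $18,000 per additional charge. Highest is arson at $145,700; 3 additional charges → +$54,000. Combined base = $199,700.
Net percentage adjustment: +60% −15% +40% +20% = +105%. $199,700 × 2.05 = $409,385.
$409,385 is within the $950,000 maximum.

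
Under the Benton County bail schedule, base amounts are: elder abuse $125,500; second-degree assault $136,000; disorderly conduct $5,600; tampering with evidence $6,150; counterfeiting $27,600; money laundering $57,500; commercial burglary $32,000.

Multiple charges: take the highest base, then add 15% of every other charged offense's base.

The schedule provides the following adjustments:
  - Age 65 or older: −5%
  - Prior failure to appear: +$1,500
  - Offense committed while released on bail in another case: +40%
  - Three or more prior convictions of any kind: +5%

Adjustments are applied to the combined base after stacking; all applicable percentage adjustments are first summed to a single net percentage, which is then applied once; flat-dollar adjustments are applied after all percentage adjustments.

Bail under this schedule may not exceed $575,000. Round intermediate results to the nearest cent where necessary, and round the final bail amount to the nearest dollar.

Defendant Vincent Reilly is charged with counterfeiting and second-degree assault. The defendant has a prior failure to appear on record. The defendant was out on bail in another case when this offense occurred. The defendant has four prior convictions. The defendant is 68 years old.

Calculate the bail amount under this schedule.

Base amounts from the schedule: counterfeiting $27,600; second-degree assault $136,000.
Stacking rule: highest base plus 15% of each additional charge. Highest is second-degree assault at $136,000. Additional: $27,600 × 15% = $4,140. Combined base = $136,000 + $4,140 = $140,140.
Net percentage adjustment: −5% +40% +5% = +40%. $140,140 × 1.4 = $196,196.
Prior failure to appear (+$1,500 flat): $196,196 + $1,500 = $197,696.
$197,696 is within the $575,000 maximum.

$197,696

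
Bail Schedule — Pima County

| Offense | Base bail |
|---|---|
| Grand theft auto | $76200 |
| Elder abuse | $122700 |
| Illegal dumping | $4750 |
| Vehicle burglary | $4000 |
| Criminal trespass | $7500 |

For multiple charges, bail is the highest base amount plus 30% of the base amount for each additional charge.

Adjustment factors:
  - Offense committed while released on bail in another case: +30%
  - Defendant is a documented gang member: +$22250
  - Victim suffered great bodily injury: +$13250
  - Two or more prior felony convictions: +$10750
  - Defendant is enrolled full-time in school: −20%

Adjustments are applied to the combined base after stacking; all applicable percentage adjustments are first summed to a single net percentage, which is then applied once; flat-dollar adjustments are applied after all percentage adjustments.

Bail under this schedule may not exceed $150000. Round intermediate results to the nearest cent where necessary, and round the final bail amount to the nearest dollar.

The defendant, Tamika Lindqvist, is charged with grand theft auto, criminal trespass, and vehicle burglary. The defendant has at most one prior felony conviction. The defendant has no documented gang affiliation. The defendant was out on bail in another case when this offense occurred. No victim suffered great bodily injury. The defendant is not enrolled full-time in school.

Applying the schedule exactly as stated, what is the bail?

Base amounts from the schedule: grand theft auto $76200; criminal trespass $7500; vehicle burglary $4000.
Stacking rule: highest base plus 30% of each additional charge. Highest is grand theft auto at $76200. Additional: $7500 × 30% = $2250; $4000 × 30% = $1200. Combined base = $76200 + $3450 = $79650.
Offense committed while released on bail in another case (+30%): $79650 × 1.3 = $103545.
$103545 is within the $150000 maximum.

$103545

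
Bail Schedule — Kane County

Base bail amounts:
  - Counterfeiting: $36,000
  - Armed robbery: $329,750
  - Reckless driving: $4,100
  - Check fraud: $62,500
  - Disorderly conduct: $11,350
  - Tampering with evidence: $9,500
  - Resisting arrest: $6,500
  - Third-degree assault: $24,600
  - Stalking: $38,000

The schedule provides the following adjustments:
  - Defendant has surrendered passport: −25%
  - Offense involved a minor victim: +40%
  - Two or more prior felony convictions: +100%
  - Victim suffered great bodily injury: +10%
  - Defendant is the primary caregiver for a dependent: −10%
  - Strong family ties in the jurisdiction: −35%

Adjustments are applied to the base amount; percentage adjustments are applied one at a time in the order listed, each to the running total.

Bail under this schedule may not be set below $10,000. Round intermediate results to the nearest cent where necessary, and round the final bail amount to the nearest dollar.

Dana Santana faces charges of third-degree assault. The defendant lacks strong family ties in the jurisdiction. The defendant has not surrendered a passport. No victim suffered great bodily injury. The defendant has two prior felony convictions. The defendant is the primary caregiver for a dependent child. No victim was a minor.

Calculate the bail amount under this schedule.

Base amounts from the schedule: third-degree assault $24,600.
Single charge. Combined base = $24,600.
Two or more prior felony convictions (+100%): $24,600 × 2 = $49,200.
Defendant is the primary caregiver for a dependent (−10%): $49,200 × 0.9 = $44,280.
$44,280 is at or above the $10,000 minimum.

$44,280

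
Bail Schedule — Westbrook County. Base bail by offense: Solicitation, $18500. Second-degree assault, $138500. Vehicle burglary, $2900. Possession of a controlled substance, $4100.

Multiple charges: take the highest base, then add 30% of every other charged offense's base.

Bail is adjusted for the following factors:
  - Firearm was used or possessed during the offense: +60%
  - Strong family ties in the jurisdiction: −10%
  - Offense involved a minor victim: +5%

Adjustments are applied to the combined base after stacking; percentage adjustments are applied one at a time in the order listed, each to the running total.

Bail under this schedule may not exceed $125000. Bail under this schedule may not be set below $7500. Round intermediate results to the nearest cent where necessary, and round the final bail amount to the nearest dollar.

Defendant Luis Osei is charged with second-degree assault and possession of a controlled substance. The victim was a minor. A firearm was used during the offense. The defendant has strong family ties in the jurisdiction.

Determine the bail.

$125000

Base amounts from the schedule: second-degree assault $138500; possession of a controlled substance $4100.
Stacking rule: highest base plus 30% of each additional charge. Highest is second-degree assault at $138500. Additional: $4100 × 30% = $1230. Combined base = $138500 + $1230 = $139730.
Firearm was used or possessed during the offense (+60%): $139730 × 1.6 = $223568.
Strong family ties in the jurisdiction (−10%): $223568 × 0.9 = $201211.20.
Offense involved a minor victim (+5%): $201211.20 × 1.05 = $211271.76.
Result $211271.76 exceeds the maximum of $125000; bail is capped at $125000.
$125000 is at or above the $7500 minimum.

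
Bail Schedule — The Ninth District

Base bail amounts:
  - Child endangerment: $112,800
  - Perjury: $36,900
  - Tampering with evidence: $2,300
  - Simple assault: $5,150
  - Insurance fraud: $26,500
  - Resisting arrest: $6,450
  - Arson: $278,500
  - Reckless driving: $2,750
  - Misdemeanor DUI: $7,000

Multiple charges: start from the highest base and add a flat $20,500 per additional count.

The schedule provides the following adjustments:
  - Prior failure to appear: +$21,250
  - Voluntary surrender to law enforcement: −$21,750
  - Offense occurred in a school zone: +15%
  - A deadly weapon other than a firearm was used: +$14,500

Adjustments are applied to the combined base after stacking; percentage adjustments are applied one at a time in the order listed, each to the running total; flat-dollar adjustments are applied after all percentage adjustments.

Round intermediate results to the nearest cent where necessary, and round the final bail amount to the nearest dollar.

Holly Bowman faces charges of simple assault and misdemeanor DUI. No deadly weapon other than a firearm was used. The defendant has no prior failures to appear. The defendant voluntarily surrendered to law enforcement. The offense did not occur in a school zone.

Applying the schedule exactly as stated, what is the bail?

$5,750

Base amounts from the schedule: simple assault $5,150; misdemeanor DUI $7,000.
Stacking rule: highest base plus $20,500 per additional charge. Highest is misdemeanor DUI at $7,000; 1 additional charge → +$20,500. Combined base = $27,500.
Voluntary surrender to law enforcement (−$21,750 flat): $27,500 − $21,750 = $5,750.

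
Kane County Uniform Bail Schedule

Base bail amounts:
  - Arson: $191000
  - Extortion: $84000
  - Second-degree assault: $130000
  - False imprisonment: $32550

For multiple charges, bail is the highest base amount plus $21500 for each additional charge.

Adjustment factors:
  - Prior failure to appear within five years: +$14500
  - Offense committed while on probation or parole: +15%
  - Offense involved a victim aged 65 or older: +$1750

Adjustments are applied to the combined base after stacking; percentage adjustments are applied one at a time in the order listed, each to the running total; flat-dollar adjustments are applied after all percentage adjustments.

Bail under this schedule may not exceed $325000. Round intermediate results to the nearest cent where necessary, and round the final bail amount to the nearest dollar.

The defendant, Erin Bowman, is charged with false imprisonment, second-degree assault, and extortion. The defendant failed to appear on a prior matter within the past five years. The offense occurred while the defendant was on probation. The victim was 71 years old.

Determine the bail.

$215200

Base amounts from the schedule: false imprisonment $32550; second-degree assault $130000; extortion $84000.
Stacking rule: highest base plus $21500 per additional charge. Highest is second-degree assault at $130000; 2 additional charges → +$43000. Combined base = $173000.
Offense committed while on probation or parole (+15%): $173000 × 1.15 = $198950.
Prior failure to appear within five years (+$14500 flat): $198950 + $14500 = $213450.
Offense involved a victim aged 65 or older (+$1750 flat): $213450 + $1750 = $215200.
$215200 is within the $325000 maximum.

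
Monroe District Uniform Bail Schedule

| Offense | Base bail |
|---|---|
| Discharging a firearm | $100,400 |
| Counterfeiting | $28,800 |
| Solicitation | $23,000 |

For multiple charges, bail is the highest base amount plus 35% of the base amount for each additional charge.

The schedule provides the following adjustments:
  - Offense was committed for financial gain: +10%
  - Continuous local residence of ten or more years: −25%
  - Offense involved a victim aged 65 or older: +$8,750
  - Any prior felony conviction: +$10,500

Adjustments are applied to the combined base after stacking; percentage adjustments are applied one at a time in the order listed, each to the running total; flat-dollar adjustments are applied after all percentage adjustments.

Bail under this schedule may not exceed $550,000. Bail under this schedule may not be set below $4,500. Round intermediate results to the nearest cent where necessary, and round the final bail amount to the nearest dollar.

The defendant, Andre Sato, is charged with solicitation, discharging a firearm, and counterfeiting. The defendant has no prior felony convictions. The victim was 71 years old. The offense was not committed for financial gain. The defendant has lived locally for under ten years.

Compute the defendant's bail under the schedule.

$127,280

Base amounts from the schedule: solicitation $23,000; discharging a firearm $100,400; counterfeiting $28,800.
Stacking rule: highest base plus 35% of each additional charge. Highest is discharging a firearm at $100,400. Additional: $23,000 × 35% = $8,050; $28,800 × 35% = $10,080. Combined base = $100,400 + $18,130 = $118,530.
Offense involved a victim aged 65 or older (+$8,750 flat): $118,530 + $8,750 = $127,280.
$127,280 is within the $550,000 maximum.
$127,280 is at or above the $4,500 minimum.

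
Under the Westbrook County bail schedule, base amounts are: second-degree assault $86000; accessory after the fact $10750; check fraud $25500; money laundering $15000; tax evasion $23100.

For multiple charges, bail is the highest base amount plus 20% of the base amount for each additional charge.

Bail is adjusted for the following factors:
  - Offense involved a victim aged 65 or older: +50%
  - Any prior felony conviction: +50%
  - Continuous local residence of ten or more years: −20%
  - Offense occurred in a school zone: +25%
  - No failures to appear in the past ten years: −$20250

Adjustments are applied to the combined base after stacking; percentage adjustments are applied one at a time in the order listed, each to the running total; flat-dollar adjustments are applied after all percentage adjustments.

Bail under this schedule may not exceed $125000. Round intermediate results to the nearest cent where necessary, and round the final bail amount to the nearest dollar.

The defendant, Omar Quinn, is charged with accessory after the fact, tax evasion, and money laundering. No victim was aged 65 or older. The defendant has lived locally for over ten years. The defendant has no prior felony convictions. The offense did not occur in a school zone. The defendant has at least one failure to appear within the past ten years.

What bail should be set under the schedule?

Base amounts from the schedule: accessory after the fact $10750; tax evasion $23100; money laundering $15000.
Stacking rule: highest base plus 20% of each additional charge. Highest is tax evasion at $23100. Additional: $10750 × 20% = $2150; $15000 × 20% = $3000. Combined base = $23100 + $5150 = $28250.
Continuous local residence of ten or more years (−20%): $28250 × 0.8 = $22600.
$22600 is within the $125000 maximum.

$22600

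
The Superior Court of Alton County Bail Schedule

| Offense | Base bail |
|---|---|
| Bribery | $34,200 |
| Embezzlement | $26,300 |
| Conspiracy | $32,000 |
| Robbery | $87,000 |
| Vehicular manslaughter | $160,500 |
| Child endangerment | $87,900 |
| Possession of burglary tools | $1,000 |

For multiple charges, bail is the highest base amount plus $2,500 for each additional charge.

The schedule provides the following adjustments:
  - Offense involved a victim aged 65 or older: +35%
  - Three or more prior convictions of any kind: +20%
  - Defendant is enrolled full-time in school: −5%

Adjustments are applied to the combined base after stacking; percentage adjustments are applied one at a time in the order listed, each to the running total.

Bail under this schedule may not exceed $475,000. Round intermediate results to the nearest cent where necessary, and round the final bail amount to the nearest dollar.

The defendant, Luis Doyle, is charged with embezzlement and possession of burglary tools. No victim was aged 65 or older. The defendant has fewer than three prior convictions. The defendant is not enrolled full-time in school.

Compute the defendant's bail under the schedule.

$28,800

Base amounts from the schedule: embezzlement $26,300; possession of burglary tools $1,000.
Stacking rule: highest base plus $2,500 per additional charge. Highest is embezzlement at $26,300; 1 additional charge → +$2,500. Combined base = $28,800.
No adjustment factors apply to this defendant.
$28,800 is within the $475,000 maximum.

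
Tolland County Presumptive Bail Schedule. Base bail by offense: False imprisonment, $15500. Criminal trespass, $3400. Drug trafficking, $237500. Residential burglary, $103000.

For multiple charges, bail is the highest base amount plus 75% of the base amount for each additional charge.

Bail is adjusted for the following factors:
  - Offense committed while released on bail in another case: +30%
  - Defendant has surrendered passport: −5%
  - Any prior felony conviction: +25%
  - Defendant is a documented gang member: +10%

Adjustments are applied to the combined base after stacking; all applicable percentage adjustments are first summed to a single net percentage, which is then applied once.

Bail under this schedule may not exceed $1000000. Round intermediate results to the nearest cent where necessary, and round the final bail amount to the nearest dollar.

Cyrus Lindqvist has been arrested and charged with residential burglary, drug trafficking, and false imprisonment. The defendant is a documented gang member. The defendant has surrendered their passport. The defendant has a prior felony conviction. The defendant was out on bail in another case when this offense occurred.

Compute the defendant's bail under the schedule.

$522200

Base amounts from the schedule: residential burglary $103000; drug trafficking $237500; false imprisonment $15500.
Stacking rule: highest base plus 75% of each additional charge. Highest is drug trafficking at $237500. Additional: $103000 × 75% = $77250; $15500 × 75% = $11625. Combined base = $237500 + $88875 = $326375.
Net percentage adjustment: +30% −5% +25% +10% = +60%. $326375 × 1.6 = $522200.
$522200 is within the $1000000 maximum.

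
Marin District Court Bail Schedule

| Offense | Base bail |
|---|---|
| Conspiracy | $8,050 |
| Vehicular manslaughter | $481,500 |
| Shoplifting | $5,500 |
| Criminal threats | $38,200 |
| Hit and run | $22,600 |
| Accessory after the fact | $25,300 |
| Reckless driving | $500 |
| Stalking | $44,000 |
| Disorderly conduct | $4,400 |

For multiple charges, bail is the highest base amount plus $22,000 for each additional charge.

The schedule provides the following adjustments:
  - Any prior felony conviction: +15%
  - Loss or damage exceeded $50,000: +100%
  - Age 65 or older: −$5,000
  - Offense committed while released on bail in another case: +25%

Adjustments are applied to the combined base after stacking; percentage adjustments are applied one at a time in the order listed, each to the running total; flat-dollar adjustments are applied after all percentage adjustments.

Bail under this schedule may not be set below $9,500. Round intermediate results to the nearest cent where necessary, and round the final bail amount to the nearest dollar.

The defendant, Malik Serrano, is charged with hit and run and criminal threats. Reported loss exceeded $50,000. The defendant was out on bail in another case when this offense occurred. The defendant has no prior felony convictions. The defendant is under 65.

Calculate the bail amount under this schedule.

$150,500

Base amounts from the schedule: hit and run $22,600; criminal threats $38,200.
Stacking rule: highest base plus $22,000 per additional charge. Highest is criminal threats at $38,200; 1 additional charge → +$22,000. Combined base = $60,200.
Loss or damage exceeded $50,000 (+100%): $60,200 × 2 = $120,400.
Offense committed while released on bail in another case (+25%): $120,400 × 1.25 = $150,500.
$150,500 is at or above the $9,500 minimum.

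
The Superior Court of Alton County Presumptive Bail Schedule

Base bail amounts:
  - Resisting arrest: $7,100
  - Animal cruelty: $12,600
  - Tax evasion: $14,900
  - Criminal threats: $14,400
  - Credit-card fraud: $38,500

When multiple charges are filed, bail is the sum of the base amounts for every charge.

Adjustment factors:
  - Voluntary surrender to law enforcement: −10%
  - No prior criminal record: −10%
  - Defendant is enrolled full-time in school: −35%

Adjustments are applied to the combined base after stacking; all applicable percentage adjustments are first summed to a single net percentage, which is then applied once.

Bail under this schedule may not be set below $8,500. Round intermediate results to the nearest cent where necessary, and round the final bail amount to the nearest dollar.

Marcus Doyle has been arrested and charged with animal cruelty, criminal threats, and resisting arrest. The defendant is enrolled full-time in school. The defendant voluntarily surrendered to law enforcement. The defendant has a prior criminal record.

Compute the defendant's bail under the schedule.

Base amounts from the schedule: animal cruelty $12,600; criminal threats $14,400; resisting arrest $7,100.
Stacking rule: sum of all bases. $12,600 + $14,400 + $7,100 = $34,100.
Net percentage adjustment: −10% −35% = −45%. $34,100 × 0.55 = $18,755.
$18,755 is at or above the $8,500 minimum.

$18,755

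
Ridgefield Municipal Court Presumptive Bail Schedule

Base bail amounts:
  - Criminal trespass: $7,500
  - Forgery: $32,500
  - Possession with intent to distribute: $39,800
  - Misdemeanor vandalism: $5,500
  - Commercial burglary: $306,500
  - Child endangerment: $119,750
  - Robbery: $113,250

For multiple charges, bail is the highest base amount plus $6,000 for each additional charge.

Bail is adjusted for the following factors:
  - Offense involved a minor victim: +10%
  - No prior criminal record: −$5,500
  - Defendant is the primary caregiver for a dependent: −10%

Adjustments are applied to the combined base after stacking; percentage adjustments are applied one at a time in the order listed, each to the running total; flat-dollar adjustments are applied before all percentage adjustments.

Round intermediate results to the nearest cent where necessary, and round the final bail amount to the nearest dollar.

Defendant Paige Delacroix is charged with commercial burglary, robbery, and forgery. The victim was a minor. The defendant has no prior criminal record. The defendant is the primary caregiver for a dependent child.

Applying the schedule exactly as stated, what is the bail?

Base amounts from the schedule: commercial burglary $306,500; robbery $113,250; forgery $32,500.
Stacking rule: highest base plus $6,000 per additional charge. Highest is commercial burglary at $306,500; 2 additional charges → +$12,000. Combined base = $318,500.
No prior criminal record (−$5,500 flat): $318,500 − $5,500 = $313,000.
Offense involved a minor victim (+10%): $313,000 × 1.1 = $344,300.
Defendant is the primary caregiver for a dependent (−10%): $344,300 × 0.9 = $309,870.

$309,870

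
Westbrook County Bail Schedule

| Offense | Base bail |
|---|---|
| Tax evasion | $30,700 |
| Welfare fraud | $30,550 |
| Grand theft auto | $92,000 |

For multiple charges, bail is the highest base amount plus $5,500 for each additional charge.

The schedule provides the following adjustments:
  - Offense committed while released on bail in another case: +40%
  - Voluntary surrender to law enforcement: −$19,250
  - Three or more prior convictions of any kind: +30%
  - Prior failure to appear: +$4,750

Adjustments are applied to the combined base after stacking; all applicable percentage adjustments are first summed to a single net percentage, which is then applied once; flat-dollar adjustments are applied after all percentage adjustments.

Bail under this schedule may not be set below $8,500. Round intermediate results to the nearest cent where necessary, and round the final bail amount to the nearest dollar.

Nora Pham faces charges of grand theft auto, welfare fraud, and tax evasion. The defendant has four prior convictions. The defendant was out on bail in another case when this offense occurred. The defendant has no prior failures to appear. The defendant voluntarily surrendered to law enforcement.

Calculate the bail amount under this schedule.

Base amounts from the schedule: grand theft auto $92,000; welfare fraud $30,550; tax evasion $30,700.
Stacking rule: highest base plus $5,500 per additional charge. Highest is grand theft auto at $92,000; 2 additional charges → +$11,000. Combined base = $103,000.
Net percentage adjustment: +40% +30% = +70%. $103,000 × 1.7 = $175,100.
Voluntary surrender to law enforcement (−$19,250 flat): $175,100 − $19,250 = $155,850.
$155,850 is at or above the $8,500 minimum.

$155,850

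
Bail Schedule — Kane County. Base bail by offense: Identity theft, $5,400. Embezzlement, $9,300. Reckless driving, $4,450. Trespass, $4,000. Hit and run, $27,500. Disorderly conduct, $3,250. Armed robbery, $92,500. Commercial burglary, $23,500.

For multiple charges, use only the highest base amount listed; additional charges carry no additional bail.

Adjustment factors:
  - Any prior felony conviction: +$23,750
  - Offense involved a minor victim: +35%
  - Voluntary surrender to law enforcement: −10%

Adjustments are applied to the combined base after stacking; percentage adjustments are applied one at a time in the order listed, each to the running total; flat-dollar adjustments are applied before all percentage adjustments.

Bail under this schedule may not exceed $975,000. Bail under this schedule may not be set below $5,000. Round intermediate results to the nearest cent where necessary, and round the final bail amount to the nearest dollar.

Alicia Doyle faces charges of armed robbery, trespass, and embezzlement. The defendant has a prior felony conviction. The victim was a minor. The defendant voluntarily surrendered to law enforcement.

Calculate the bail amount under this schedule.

Base amounts from the schedule: armed robbery $92,500; trespass $4,000; embezzlement $9,300.
Stacking rule: use the highest base only. Highest is armed robbery at $92,500. Combined base = $92,500.
Any prior felony conviction (+$23,750 flat): $92,500 + $23,750 = $116,250.
Offense involved a minor victim (+35%): $116,250 × 1.35 = $156,937.50.
Voluntary surrender to law enforcement (−10%): $156,937.50 × 0.9 = $141,243.75.
$141,243.75 is within the $975,000 maximum.
$141,243.75 is at or above the $5,000 minimum.
Rounded to the nearest dollar: $141,244.

$141,244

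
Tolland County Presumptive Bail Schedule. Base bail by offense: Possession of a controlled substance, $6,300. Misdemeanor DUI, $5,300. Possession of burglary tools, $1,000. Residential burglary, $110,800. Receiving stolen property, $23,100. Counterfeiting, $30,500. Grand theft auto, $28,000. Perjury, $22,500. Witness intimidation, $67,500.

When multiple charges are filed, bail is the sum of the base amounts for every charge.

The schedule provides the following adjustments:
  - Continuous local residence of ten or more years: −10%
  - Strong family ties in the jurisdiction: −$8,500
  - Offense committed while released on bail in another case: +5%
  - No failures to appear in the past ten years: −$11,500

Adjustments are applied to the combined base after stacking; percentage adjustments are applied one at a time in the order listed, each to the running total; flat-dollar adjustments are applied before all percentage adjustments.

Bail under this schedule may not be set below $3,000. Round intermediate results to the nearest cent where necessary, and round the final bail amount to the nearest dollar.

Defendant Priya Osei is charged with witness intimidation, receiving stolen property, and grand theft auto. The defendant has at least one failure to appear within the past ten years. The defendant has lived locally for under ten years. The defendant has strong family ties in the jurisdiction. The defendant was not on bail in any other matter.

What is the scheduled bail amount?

Base amounts from the schedule: witness intimidation $67,500; receiving stolen property $23,100; grand theft auto $28,000.
Stacking rule: sum of all bases. $67,500 + $23,100 + $28,000 = $118,600.
Strong family ties in the jurisdiction (−$8,500 flat): $118,600 − $8,500 = $110,100.
$110,100 is at or above the $3,000 minimum.

$110,100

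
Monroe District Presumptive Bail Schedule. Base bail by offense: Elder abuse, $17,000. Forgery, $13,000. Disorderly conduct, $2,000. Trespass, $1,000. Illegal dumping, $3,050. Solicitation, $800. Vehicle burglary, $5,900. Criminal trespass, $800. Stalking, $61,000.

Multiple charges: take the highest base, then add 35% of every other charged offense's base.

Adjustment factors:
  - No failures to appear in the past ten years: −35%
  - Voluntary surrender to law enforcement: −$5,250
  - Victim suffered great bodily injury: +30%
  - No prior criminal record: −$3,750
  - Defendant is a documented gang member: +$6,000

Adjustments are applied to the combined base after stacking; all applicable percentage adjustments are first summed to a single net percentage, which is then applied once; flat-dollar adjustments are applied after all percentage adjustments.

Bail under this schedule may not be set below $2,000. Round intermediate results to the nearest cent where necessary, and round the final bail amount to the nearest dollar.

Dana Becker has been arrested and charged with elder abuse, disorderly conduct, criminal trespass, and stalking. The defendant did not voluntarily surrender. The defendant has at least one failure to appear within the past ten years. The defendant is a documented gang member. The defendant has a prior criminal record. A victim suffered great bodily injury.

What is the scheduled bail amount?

$94,309

Base amounts from the schedule: elder abuse $17,000; disorderly conduct $2,000; criminal trespass $800; stalking $61,000.
Stacking rule: highest base plus 35% of each additional charge. Highest is stalking at $61,000. Additional: $17,000 × 35% = $5,950; $2,000 × 35% = $700; $800 × 35% = $280. Combined base = $61,000 + $6,930 = $67,930.
Victim suffered great bodily injury (+30%): $67,930 × 1.3 = $88,309.
Defendant is a documented gang member (+$6,000 flat): $88,309 + $6,000 = $94,309.
$94,309 is at or above the $2,000 minimum.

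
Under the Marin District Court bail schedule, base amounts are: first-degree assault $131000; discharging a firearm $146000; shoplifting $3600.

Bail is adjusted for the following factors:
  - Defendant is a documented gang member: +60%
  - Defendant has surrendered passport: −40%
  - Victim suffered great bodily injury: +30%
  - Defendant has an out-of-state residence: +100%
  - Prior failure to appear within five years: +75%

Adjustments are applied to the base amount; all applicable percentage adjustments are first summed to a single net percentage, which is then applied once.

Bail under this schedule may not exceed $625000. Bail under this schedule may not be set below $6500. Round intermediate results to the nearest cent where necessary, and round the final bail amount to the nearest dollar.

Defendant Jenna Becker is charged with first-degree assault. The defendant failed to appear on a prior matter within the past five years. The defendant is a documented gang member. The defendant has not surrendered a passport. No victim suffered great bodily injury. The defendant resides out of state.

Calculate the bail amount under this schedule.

$438850

Base amounts from the schedule: first-degree assault $131000.
Single charge. Combined base = $131000.
Net percentage adjustment: +60% +100% +75% = +235%. $131000 × 3.35 = $438850.
$438850 is within the $625000 maximum.
$438850 is at or above the $6500 minimum.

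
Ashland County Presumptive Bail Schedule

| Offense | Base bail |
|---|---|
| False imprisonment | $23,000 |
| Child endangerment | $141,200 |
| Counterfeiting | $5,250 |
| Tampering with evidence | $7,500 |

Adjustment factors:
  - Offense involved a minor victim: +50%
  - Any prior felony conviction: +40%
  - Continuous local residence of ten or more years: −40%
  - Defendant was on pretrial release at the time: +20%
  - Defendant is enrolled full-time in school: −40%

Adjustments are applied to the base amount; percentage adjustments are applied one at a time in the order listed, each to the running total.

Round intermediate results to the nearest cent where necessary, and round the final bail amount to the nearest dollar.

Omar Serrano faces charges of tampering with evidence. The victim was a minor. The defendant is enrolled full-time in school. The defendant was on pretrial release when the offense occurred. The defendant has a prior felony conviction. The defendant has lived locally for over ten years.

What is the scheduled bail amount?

$6,804

Base amounts from the schedule: tampering with evidence $7,500.
Single charge. Combined base = $7,500.
Offense involved a minor victim (+50%): $7,500 × 1.5 = $11,250.
Any prior felony conviction (+40%): $11,250 × 1.4 = $15,750.
Continuous local residence of ten or more years (−40%): $15,750 × 0.6 = $9,450.
Defendant was on pretrial release at the time (+20%): $9,450 × 1.2 = $11,340.
Defendant is enrolled full-time in school (−40%): $11,340 × 0.6 = $6,804.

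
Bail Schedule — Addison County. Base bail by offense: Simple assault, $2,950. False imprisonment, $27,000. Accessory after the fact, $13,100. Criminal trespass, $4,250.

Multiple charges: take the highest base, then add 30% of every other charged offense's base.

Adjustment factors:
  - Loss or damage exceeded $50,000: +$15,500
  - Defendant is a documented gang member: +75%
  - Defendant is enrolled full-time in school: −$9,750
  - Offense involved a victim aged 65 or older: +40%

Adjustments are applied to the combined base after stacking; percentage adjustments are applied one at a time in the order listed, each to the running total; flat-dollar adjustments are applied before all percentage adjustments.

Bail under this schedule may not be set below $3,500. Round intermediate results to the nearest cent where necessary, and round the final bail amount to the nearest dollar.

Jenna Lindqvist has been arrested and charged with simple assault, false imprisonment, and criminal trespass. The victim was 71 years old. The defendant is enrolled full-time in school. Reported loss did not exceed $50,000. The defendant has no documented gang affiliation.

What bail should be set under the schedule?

$27,174

Base amounts from the schedule: simple assault $2,950; false imprisonment $27,000; criminal trespass $4,250.
Stacking rule: highest base plus 30% of each additional charge. Highest is false imprisonment at $27,000. Additional: $2,950 × 30% = $885; $4,250 × 30% = $1,275. Combined base = $27,000 + $2,160 = $29,160.
Defendant is enrolled full-time in school (−$9,750 flat): $29,160 − $9,750 = $19,410.
Offense involved a victim aged 65 or older (+40%): $19,410 × 1.4 = $27,174.
$27,174 is at or above the $3,500 minimum.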